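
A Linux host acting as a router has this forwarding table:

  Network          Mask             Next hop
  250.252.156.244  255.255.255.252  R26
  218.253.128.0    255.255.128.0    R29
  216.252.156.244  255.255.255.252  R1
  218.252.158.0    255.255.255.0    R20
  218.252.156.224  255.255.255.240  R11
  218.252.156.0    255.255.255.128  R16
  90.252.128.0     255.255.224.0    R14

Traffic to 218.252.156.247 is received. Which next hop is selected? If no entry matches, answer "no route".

No entry's prefix contains 218.252.156.247; there is no default route.

no route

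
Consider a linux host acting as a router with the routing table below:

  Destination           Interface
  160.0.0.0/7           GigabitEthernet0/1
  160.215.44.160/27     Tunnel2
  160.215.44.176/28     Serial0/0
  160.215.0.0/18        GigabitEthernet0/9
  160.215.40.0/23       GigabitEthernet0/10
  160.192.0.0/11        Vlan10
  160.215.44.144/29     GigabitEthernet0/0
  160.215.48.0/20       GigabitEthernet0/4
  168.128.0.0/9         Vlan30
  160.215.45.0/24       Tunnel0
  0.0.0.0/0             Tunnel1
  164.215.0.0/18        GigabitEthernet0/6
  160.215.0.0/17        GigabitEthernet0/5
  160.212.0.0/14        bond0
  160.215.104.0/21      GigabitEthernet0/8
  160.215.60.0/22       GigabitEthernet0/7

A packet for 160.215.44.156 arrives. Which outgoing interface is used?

Routes whose prefix contains 160.215.44.156:
  0.0.0.0/0 (default, matches everything) -> Tunnel1
  160.0.0.0/7 (160.0.0.0 - 161.255.255.255) -> GigabitEthernet0/1
  160.192.0.0/11 (160.192.0.0 - 160.223.255.255) -> Vlan10
  160.212.0.0/14 (160.212.0.0 - 160.215.255.255) -> bond0
  160.215.0.0/17 (160.215.0.0 - 160.215.127.255) -> GigabitEthernet0/5
  160.215.0.0/18 (160.215.0.0 - 160.215.63.255) -> GigabitEthernet0/9
More-specific entries that do NOT match:
  160.215.44.144/29 (160.215.44.144 - 160.215.44.151) does not contain 160.215.44.156
  160.215.44.176/28 (160.215.44.176 - 160.215.44.191) does not contain 160.215.44.156
  160.215.44.160/27 (160.215.44.160 - 160.215.44.191) does not contain 160.215.44.156
  160.215.45.0/24 (160.215.45.0 - 160.215.45.255) does not contain 160.215.44.156
  160.215.40.0/23 (160.215.40.0 - 160.215.41.255) does not contain 160.215.44.156
  160.215.60.0/22 (160.215.60.0 - 160.215.63.255) does not contain 160.215.44.156
  160.215.104.0/21 (160.215.104.0 - 160.215.111.255) does not contain 160.215.44.156
  160.215.48.0/20 (160.215.48.0 - 160.215.63.255) does not contain 160.215.44.156
Longest matching prefix is /18 -> interface GigabitEthernet0/9.

GigabitEthernet0/9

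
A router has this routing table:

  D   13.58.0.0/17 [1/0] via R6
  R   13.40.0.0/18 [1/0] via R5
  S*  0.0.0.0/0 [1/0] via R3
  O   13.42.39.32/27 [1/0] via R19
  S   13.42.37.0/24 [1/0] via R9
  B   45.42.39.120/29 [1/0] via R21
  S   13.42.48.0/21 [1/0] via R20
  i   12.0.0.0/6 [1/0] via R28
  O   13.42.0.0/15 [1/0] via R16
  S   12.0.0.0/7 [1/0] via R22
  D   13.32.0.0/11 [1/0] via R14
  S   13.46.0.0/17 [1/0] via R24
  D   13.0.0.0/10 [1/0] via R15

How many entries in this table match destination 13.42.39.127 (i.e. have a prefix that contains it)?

Prefixes containing 13.42.39.127:
  0.0.0.0/0 (default, matches everything)
  12.0.0.0/6 (12.0.0.0 - 15.255.255.255)
  12.0.0.0/7 (12.0.0.0 - 13.255.255.255)
  13.0.0.0/10 (13.0.0.0 - 13.63.255.255)
  13.32.0.0/11 (13.32.0.0 - 13.63.255.255)
  13.42.0.0/15 (13.42.0.0 - 13.43.255.255)
Total matching entries: 6.

6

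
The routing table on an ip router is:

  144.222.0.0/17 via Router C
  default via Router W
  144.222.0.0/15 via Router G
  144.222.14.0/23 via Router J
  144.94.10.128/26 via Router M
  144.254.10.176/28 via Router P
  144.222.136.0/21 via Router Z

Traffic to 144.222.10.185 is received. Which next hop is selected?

Router C

Routes whose prefix contains 144.222.10.185:
  0.0.0.0/0 (default, matches everything) -> Router W
  144.222.0.0/15 (144.222.0.0 - 144.223.255.255) -> Router G
  144.222.0.0/17 (144.222.0.0 - 144.222.127.255) -> Router C
More-specific entries that do NOT match:
  144.254.10.176/28 (144.254.10.176 - 144.254.10.191) does not contain 144.222.10.185
  144.94.10.128/26 (144.94.10.128 - 144.94.10.191) does not contain 144.222.10.185
  144.222.14.0/23 (144.222.14.0 - 144.222.15.255) does not contain 144.222.10.185
  144.222.136.0/21 (144.222.136.0 - 144.222.143.255) does not contain 144.222.10.185
Longest matching prefix is /17 -> next hop Router C.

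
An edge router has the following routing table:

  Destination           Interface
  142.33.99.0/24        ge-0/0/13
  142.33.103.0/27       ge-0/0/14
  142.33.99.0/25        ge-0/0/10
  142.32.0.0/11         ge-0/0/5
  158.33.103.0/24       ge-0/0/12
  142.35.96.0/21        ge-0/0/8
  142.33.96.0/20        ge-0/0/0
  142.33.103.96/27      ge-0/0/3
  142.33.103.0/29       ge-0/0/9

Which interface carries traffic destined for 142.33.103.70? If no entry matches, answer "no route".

ge-0/0/0

Routes whose prefix contains 142.33.103.70:
  142.32.0.0/11 (142.32.0.0 - 142.63.255.255) -> ge-0/0/5
  142.33.96.0/20 (142.33.96.0 - 142.33.111.255) -> ge-0/0/0
More-specific entries that do NOT match:
  142.33.103.0/29 (142.33.103.0 - 142.33.103.7) does not contain 142.33.103.70
  142.33.103.0/27 (142.33.103.0 - 142.33.103.31) does not contain 142.33.103.70
  142.33.103.96/27 (142.33.103.96 - 142.33.103.127) does not contain 142.33.103.70
  142.33.99.0/25 (142.33.99.0 - 142.33.99.127) does not contain 142.33.103.70
  142.33.99.0/24 (142.33.99.0 - 142.33.99.255) does not contain 142.33.103.70
  158.33.103.0/24 (158.33.103.0 - 158.33.103.255) does not contain 142.33.103.70
  142.35.96.0/21 (142.35.96.0 - 142.35.103.255) does not contain 142.33.103.70
Longest matching prefix is /20 -> interface ge-0/0/0.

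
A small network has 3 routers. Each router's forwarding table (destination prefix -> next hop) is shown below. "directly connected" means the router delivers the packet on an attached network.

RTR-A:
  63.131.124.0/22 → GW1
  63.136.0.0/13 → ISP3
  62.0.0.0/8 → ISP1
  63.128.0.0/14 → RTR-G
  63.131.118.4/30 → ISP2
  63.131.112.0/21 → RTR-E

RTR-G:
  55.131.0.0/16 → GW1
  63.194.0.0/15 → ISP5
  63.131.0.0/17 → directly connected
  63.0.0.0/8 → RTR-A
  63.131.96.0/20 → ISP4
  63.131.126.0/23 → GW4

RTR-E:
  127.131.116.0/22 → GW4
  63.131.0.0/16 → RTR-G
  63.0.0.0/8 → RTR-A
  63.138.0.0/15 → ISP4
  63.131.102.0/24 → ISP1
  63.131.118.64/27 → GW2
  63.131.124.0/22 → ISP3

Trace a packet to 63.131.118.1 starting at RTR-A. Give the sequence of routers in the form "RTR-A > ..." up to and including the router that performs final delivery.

At RTR-A: longest match for 63.131.118.1 is 63.131.112.0/21 -> RTR-E
At RTR-E: longest match for 63.131.118.1 is 63.131.0.0/16 -> RTR-G
At RTR-G: longest match for 63.131.118.1 is 63.131.0.0/17 -> directly connected

RTR-A > RTR-E > RTR-G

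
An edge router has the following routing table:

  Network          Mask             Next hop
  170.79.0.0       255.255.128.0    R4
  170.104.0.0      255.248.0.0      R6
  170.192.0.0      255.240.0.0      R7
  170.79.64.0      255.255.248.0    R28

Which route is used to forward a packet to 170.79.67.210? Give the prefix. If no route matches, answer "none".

170.79.64.0/21

Entries matching 170.79.67.210:
  170.79.0.0/17 (170.79.0.0 - 170.79.127.255)
  170.79.64.0/21 (170.79.64.0 - 170.79.71.255)
Most specific is 170.79.64.0/21.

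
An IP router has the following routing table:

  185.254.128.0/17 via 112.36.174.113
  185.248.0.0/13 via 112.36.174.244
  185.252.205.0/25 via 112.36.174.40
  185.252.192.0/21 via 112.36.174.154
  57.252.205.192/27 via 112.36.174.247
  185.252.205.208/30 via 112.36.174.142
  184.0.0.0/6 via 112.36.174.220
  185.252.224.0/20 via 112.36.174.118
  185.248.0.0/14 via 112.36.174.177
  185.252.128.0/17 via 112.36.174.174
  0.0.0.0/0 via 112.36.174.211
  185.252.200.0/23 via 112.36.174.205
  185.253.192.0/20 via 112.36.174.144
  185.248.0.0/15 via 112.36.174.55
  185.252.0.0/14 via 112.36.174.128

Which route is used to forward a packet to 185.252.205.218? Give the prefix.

Entries matching 185.252.205.218:
  0.0.0.0/0 (default, matches everything)
  184.0.0.0/6 (184.0.0.0 - 187.255.255.255)
  185.248.0.0/13 (185.248.0.0 - 185.255.255.255)
  185.252.0.0/14 (185.252.0.0 - 185.255.255.255)
  185.252.128.0/17 (185.252.128.0 - 185.252.255.255)
Most specific is 185.252.128.0/17.

185.252.128.0/17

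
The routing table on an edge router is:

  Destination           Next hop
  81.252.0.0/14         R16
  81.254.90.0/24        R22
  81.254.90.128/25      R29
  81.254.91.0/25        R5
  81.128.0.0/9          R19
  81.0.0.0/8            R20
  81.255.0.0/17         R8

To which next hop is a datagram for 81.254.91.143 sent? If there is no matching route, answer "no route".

R16

Routes whose prefix contains 81.254.91.143:
  81.0.0.0/8 (81.0.0.0 - 81.255.255.255) -> R20
  81.128.0.0/9 (81.128.0.0 - 81.255.255.255) -> R19
  81.252.0.0/14 (81.252.0.0 - 81.255.255.255) -> R16
More-specific entries that do NOT match:
  81.254.90.128/25 (81.254.90.128 - 81.254.90.255) does not contain 81.254.91.143
  81.254.91.0/25 (81.254.91.0 - 81.254.91.127) does not contain 81.254.91.143
  81.254.90.0/24 (81.254.90.0 - 81.254.90.255) does not contain 81.254.91.143
  81.255.0.0/17 (81.255.0.0 - 81.255.127.255) does not contain 81.254.91.143
Longest matching prefix is /14 -> next hop R16.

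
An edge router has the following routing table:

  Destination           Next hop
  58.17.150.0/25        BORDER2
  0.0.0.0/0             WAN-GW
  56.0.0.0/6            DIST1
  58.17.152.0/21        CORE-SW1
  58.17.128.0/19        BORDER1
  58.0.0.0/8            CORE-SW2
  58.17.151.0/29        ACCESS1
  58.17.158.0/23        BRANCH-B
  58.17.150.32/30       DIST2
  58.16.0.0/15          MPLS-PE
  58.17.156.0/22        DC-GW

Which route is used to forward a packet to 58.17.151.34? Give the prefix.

Entries matching 58.17.151.34:
  0.0.0.0/0 (default, matches everything)
  56.0.0.0/6 (56.0.0.0 - 59.255.255.255)
  58.0.0.0/8 (58.0.0.0 - 58.255.255.255)
  58.16.0.0/15 (58.16.0.0 - 58.17.255.255)
  58.17.128.0/19 (58.17.128.0 - 58.17.159.255)
Most specific is 58.17.128.0/19.

58.17.128.0/19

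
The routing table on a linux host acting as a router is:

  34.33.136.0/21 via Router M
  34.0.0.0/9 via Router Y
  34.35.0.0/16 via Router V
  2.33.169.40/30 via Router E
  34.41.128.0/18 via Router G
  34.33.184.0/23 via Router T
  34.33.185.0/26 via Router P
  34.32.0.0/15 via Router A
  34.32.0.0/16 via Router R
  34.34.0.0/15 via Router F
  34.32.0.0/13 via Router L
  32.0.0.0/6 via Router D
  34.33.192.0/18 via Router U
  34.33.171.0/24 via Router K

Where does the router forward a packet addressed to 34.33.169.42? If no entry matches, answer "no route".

Router A

Routes whose prefix contains 34.33.169.42:
  32.0.0.0/6 (32.0.0.0 - 35.255.255.255) -> Router D
  34.0.0.0/9 (34.0.0.0 - 34.127.255.255) -> Router Y
  34.32.0.0/13 (34.32.0.0 - 34.39.255.255) -> Router L
  34.32.0.0/15 (34.32.0.0 - 34.33.255.255) -> Router A
More-specific entries that do NOT match:
  2.33.169.40/30 (2.33.169.40 - 2.33.169.43) does not contain 34.33.169.42
  34.33.185.0/26 (34.33.185.0 - 34.33.185.63) does not contain 34.33.169.42
  34.33.171.0/24 (34.33.171.0 - 34.33.171.255) does not contain 34.33.169.42
  34.33.184.0/23 (34.33.184.0 - 34.33.185.255) does not contain 34.33.169.42
  34.33.136.0/21 (34.33.136.0 - 34.33.143.255) does not contain 34.33.169.42
  34.41.128.0/18 (34.41.128.0 - 34.41.191.255) does not contain 34.33.169.42
  34.33.192.0/18 (34.33.192.0 - 34.33.255.255) does not contain 34.33.169.42
  34.35.0.0/16 (34.35.0.0 - 34.35.255.255) does not contain 34.33.169.42
  34.32.0.0/16 (34.32.0.0 - 34.32.255.255) does not contain 34.33.169.42
Longest matching prefix is /15 -> next hop Router A.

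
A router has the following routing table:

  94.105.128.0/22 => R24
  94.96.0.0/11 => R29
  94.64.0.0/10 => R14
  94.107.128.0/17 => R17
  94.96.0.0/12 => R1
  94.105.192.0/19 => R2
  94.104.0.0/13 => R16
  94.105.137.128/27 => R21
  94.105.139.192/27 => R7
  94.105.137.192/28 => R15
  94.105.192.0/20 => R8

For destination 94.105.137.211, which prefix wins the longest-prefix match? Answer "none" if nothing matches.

Entries matching 94.105.137.211:
  94.64.0.0/10 (94.64.0.0 - 94.127.255.255)
  94.96.0.0/11 (94.96.0.0 - 94.127.255.255)
  94.96.0.0/12 (94.96.0.0 - 94.111.255.255)
  94.104.0.0/13 (94.104.0.0 - 94.111.255.255)
Most specific is 94.104.0.0/13.

94.104.0.0/13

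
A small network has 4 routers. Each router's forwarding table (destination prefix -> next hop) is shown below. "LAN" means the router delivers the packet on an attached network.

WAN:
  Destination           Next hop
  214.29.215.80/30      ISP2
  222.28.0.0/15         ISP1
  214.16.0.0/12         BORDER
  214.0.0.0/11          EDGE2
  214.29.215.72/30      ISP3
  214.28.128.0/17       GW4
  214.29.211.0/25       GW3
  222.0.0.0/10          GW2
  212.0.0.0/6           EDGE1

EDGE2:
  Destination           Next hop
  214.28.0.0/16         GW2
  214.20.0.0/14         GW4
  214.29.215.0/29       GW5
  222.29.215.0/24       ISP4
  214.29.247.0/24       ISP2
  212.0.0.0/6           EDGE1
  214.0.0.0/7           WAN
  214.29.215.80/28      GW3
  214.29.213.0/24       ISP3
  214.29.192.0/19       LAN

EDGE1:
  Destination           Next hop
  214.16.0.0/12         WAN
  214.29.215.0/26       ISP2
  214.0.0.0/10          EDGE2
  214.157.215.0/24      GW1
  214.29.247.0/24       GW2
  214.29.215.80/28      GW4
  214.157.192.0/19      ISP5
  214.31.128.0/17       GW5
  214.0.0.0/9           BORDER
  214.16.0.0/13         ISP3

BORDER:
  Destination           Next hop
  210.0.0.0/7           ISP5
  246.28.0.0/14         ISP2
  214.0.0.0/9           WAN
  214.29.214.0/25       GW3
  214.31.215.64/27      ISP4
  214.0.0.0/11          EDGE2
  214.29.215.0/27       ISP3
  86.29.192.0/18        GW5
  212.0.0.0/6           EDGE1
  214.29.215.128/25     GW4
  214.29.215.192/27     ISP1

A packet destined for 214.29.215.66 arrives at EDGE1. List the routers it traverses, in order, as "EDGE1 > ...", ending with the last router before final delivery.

At EDGE1: longest match for 214.29.215.66 is 214.16.0.0/12 -> WAN
At WAN: longest match for 214.29.215.66 is 214.16.0.0/12 -> BORDER
At BORDER: longest match for 214.29.215.66 is 214.0.0.0/11 -> EDGE2
At EDGE2: longest match for 214.29.215.66 is 214.29.192.0/19 -> LAN

EDGE1 > WAN > BORDER > EDGE2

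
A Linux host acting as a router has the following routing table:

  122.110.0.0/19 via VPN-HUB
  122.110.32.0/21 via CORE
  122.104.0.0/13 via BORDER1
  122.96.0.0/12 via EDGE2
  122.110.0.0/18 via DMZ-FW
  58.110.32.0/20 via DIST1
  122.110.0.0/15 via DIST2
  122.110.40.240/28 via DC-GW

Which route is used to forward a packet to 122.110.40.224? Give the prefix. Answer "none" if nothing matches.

Entries matching 122.110.40.224:
  122.96.0.0/12 (122.96.0.0 - 122.111.255.255)
  122.104.0.0/13 (122.104.0.0 - 122.111.255.255)
  122.110.0.0/15 (122.110.0.0 - 122.111.255.255)
  122.110.0.0/18 (122.110.0.0 - 122.110.63.255)
Most specific is 122.110.0.0/18.

122.110.0.0/18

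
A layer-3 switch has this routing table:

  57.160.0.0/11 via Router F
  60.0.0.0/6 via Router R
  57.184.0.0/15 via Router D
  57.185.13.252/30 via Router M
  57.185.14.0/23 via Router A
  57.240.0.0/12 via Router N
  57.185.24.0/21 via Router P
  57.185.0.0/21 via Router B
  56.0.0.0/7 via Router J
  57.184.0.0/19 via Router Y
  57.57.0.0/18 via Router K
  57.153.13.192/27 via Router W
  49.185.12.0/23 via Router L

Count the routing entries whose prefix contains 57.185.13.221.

Prefixes containing 57.185.13.221:
  56.0.0.0/7 (56.0.0.0 - 57.255.255.255)
  57.160.0.0/11 (57.160.0.0 - 57.191.255.255)
  57.184.0.0/15 (57.184.0.0 - 57.185.255.255)
Total matching entries: 3.

3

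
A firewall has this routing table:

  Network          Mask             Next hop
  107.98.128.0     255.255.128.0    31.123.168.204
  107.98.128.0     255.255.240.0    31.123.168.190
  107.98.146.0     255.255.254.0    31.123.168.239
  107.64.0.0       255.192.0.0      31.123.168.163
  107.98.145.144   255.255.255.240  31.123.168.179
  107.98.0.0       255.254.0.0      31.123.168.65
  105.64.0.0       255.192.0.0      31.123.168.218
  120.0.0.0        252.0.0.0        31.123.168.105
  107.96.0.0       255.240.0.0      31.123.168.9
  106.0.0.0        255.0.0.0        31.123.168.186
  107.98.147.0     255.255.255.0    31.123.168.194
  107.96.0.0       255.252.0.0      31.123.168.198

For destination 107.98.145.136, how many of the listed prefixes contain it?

Prefixes containing 107.98.145.136:
  107.64.0.0/10 (107.64.0.0 - 107.127.255.255)
  107.96.0.0/12 (107.96.0.0 - 107.111.255.255)
  107.96.0.0/14 (107.96.0.0 - 107.99.255.255)
  107.98.0.0/15 (107.98.0.0 - 107.99.255.255)
  107.98.128.0/17 (107.98.128.0 - 107.98.255.255)
Total matching entries: 5.

5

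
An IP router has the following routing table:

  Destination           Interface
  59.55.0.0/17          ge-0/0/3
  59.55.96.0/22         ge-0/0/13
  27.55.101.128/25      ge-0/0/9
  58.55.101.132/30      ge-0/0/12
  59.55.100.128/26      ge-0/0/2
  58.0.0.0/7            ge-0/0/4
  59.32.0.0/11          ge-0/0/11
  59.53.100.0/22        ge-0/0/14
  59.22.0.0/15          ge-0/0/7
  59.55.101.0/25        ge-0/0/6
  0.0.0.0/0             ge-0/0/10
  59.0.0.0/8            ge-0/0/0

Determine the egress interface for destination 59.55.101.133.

ge-0/0/3

Routes whose prefix contains 59.55.101.133:
  0.0.0.0/0 (default, matches everything) -> ge-0/0/10
  58.0.0.0/7 (58.0.0.0 - 59.255.255.255) -> ge-0/0/4
  59.0.0.0/8 (59.0.0.0 - 59.255.255.255) -> ge-0/0/0
  59.32.0.0/11 (59.32.0.0 - 59.63.255.255) -> ge-0/0/11
  59.55.0.0/17 (59.55.0.0 - 59.55.127.255) -> ge-0/0/3
More-specific entries that do NOT match:
  58.55.101.132/30 (58.55.101.132 - 58.55.101.135) does not contain 59.55.101.133
  59.55.100.128/26 (59.55.100.128 - 59.55.100.191) does not contain 59.55.101.133
  27.55.101.128/25 (27.55.101.128 - 27.55.101.255) does not contain 59.55.101.133
  59.55.101.0/25 (59.55.101.0 - 59.55.101.127) does not contain 59.55.101.133
  59.55.96.0/22 (59.55.96.0 - 59.55.99.255) does not contain 59.55.101.133
  59.53.100.0/22 (59.53.100.0 - 59.53.103.255) does not contain 59.55.101.133
Longest matching prefix is /17 -> interface ge-0/0/3.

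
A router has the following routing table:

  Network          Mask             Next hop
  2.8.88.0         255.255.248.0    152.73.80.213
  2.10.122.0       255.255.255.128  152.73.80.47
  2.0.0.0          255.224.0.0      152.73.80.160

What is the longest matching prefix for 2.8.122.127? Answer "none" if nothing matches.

2.0.0.0/11

Entries matching 2.8.122.127:
  2.0.0.0/11 (2.0.0.0 - 2.31.255.255)
Most specific is 2.0.0.0/11.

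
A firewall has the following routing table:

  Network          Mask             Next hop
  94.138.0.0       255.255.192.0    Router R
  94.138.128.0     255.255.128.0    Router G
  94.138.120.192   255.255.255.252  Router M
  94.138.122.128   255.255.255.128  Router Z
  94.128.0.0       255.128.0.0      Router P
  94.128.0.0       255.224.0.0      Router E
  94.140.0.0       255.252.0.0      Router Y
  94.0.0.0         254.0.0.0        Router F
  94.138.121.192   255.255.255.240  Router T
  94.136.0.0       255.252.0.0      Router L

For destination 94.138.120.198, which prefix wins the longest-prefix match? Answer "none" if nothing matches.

94.136.0.0/14

Entries matching 94.138.120.198:
  94.0.0.0/7 (94.0.0.0 - 95.255.255.255)
  94.128.0.0/9 (94.128.0.0 - 94.255.255.255)
  94.128.0.0/11 (94.128.0.0 - 94.159.255.255)
  94.136.0.0/14 (94.136.0.0 - 94.139.255.255)
Most specific is 94.136.0.0/14.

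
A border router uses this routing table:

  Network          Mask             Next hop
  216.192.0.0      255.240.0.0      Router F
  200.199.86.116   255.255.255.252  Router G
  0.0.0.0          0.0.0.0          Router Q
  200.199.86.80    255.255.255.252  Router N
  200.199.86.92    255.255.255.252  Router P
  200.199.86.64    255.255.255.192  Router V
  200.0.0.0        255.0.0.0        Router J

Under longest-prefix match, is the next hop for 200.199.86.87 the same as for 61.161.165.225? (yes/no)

no

200.199.86.87: longest match 200.199.86.64/26 -> Router V
61.161.165.225: longest match 0.0.0.0/0 -> Router Q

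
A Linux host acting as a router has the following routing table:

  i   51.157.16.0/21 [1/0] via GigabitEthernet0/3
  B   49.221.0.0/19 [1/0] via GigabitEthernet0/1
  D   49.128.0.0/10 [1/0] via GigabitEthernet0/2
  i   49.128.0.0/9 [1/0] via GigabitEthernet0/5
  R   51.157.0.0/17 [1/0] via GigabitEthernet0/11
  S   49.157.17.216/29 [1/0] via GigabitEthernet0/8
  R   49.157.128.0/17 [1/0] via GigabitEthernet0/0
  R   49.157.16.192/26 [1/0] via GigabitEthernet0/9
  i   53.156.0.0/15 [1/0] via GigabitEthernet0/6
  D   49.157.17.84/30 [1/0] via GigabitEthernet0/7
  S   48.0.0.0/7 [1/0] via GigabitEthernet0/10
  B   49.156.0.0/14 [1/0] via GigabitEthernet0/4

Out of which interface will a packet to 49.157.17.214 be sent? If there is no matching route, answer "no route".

Routes whose prefix contains 49.157.17.214:
  48.0.0.0/7 (48.0.0.0 - 49.255.255.255) -> GigabitEthernet0/10
  49.128.0.0/9 (49.128.0.0 - 49.255.255.255) -> GigabitEthernet0/5
  49.128.0.0/10 (49.128.0.0 - 49.191.255.255) -> GigabitEthernet0/2
  49.156.0.0/14 (49.156.0.0 - 49.159.255.255) -> GigabitEthernet0/4
More-specific entries that do NOT match:
  49.157.17.84/30 (49.157.17.84 - 49.157.17.87) does not contain 49.157.17.214
  49.157.17.216/29 (49.157.17.216 - 49.157.17.223) does not contain 49.157.17.214
  49.157.16.192/26 (49.157.16.192 - 49.157.16.255) does not contain 49.157.17.214
  51.157.16.0/21 (51.157.16.0 - 51.157.23.255) does not contain 49.157.17.214
  49.221.0.0/19 (49.221.0.0 - 49.221.31.255) does not contain 49.157.17.214
  51.157.0.0/17 (51.157.0.0 - 51.157.127.255) does not contain 49.157.17.214
  49.157.128.0/17 (49.157.128.0 - 49.157.255.255) does not contain 49.157.17.214
  53.156.0.0/15 (53.156.0.0 - 53.157.255.255) does not contain 49.157.17.214
Longest matching prefix is /14 -> interface GigabitEthernet0/4.

GigabitEthernet0/4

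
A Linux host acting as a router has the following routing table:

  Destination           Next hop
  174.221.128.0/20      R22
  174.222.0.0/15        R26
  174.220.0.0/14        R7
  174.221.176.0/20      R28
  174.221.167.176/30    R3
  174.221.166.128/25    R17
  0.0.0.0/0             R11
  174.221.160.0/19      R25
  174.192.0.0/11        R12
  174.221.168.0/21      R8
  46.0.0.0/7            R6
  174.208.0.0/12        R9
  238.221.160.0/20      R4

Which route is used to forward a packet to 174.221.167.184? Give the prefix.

Entries matching 174.221.167.184:
  0.0.0.0/0 (default, matches everything)
  174.192.0.0/11 (174.192.0.0 - 174.223.255.255)
  174.208.0.0/12 (174.208.0.0 - 174.223.255.255)
  174.220.0.0/14 (174.220.0.0 - 174.223.255.255)
  174.221.160.0/19 (174.221.160.0 - 174.221.191.255)
Most specific is 174.221.160.0/19.

174.221.160.0/19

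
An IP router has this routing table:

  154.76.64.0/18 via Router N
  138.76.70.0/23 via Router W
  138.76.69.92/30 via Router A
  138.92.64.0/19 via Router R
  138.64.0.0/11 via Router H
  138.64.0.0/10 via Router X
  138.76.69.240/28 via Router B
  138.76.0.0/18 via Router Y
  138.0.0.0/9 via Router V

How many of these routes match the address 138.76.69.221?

3

Prefixes containing 138.76.69.221:
  138.0.0.0/9 (138.0.0.0 - 138.127.255.255)
  138.64.0.0/10 (138.64.0.0 - 138.127.255.255)
  138.64.0.0/11 (138.64.0.0 - 138.95.255.255)
Total matching entries: 3.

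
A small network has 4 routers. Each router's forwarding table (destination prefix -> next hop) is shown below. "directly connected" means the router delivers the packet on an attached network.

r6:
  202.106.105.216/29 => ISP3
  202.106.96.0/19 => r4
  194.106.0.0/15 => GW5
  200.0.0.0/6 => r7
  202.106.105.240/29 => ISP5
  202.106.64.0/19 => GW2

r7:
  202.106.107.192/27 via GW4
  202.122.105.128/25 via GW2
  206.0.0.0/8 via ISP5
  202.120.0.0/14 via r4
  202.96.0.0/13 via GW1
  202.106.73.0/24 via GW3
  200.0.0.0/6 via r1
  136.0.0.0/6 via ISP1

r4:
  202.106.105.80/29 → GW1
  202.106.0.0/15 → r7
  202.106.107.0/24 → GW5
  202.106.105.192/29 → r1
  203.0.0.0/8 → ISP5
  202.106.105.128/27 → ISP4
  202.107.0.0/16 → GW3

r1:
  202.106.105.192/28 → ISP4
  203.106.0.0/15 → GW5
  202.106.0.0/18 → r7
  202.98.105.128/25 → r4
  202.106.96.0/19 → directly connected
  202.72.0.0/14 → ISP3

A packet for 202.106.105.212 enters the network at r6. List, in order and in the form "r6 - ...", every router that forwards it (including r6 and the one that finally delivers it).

r6 - r4 - r7 - r1

At r6: longest match for 202.106.105.212 is 202.106.96.0/19 -> r4
At r4: longest match for 202.106.105.212 is 202.106.0.0/15 -> r7
At r7: longest match for 202.106.105.212 is 200.0.0.0/6 -> r1
At r1: longest match for 202.106.105.212 is 202.106.96.0/19 -> directly connected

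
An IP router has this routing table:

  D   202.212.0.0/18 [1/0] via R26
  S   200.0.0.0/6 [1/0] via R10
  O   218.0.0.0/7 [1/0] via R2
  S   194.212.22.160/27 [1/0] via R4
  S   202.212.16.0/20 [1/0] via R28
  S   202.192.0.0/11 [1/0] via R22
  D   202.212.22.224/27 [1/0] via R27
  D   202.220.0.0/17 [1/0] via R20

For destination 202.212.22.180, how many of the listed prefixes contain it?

4

Prefixes containing 202.212.22.180:
  200.0.0.0/6 (200.0.0.0 - 203.255.255.255)
  202.192.0.0/11 (202.192.0.0 - 202.223.255.255)
  202.212.0.0/18 (202.212.0.0 - 202.212.63.255)
  202.212.16.0/20 (202.212.16.0 - 202.212.31.255)
Total matching entries: 4.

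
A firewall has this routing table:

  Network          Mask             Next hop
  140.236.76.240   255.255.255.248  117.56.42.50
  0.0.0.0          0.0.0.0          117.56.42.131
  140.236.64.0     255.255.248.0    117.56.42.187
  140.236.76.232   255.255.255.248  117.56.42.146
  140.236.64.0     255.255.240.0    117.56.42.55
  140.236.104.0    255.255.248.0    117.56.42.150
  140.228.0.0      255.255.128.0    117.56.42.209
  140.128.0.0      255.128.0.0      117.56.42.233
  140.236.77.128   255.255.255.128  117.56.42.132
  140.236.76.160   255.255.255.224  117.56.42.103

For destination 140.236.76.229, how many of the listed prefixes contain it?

3

Prefixes containing 140.236.76.229:
  0.0.0.0/0 (default, matches everything)
  140.128.0.0/9 (140.128.0.0 - 140.255.255.255)
  140.236.64.0/20 (140.236.64.0 - 140.236.79.255)
Total matching entries: 3.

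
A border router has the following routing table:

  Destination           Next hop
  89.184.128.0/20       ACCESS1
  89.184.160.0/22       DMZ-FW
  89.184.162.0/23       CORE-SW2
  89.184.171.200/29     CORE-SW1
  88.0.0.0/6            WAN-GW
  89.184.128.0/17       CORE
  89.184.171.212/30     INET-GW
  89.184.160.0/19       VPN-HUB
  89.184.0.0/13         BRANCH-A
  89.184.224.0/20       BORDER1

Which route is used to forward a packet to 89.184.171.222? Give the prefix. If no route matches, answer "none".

89.184.160.0/19

Entries matching 89.184.171.222:
  88.0.0.0/6 (88.0.0.0 - 91.255.255.255)
  89.184.0.0/13 (89.184.0.0 - 89.191.255.255)
  89.184.128.0/17 (89.184.128.0 - 89.184.255.255)
  89.184.160.0/19 (89.184.160.0 - 89.184.191.255)
Most specific is 89.184.160.0/19.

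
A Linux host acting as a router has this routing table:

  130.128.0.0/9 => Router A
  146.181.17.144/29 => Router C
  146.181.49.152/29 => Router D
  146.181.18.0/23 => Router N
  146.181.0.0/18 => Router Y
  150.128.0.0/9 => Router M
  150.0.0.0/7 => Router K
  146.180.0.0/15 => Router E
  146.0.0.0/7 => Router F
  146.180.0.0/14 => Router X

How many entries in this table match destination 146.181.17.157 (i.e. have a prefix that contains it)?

4

Prefixes containing 146.181.17.157:
  146.0.0.0/7 (146.0.0.0 - 147.255.255.255)
  146.180.0.0/14 (146.180.0.0 - 146.183.255.255)
  146.180.0.0/15 (146.180.0.0 - 146.181.255.255)
  146.181.0.0/18 (146.181.0.0 - 146.181.63.255)
Total matching entries: 4.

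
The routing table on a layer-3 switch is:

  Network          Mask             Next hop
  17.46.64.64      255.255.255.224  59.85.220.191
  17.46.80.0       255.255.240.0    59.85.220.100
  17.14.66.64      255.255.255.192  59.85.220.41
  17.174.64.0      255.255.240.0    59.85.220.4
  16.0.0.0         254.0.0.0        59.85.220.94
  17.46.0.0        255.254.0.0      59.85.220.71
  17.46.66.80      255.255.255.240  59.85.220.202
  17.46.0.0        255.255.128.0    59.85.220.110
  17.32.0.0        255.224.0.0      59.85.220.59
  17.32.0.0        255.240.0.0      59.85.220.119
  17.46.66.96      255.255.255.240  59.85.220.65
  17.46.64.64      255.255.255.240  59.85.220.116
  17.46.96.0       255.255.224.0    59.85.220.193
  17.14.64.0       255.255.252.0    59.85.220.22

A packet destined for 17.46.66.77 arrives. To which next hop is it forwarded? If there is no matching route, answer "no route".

Routes whose prefix contains 17.46.66.77:
  16.0.0.0/7 (16.0.0.0 - 17.255.255.255) -> 59.85.220.94
  17.32.0.0/11 (17.32.0.0 - 17.63.255.255) -> 59.85.220.59
  17.32.0.0/12 (17.32.0.0 - 17.47.255.255) -> 59.85.220.119
  17.46.0.0/15 (17.46.0.0 - 17.47.255.255) -> 59.85.220.71
  17.46.0.0/17 (17.46.0.0 - 17.46.127.255) -> 59.85.220.110
More-specific entries that do NOT match:
  17.46.66.80/28 (17.46.66.80 - 17.46.66.95) does not contain 17.46.66.77
  17.46.66.96/28 (17.46.66.96 - 17.46.66.111) does not contain 17.46.66.77
  17.46.64.64/28 (17.46.64.64 - 17.46.64.79) does not contain 17.46.66.77
  17.46.64.64/27 (17.46.64.64 - 17.46.64.95) does not contain 17.46.66.77
  17.14.66.64/26 (17.14.66.64 - 17.14.66.127) does not contain 17.46.66.77
  17.14.64.0/22 (17.14.64.0 - 17.14.67.255) does not contain 17.46.66.77
  17.46.80.0/20 (17.46.80.0 - 17.46.95.255) does not contain 17.46.66.77
  17.174.64.0/20 (17.174.64.0 - 17.174.79.255) does not contain 17.46.66.77
  17.46.96.0/19 (17.46.96.0 - 17.46.127.255) does not contain 17.46.66.77
Longest matching prefix is /17 -> next hop 59.85.220.110.

59.85.220.110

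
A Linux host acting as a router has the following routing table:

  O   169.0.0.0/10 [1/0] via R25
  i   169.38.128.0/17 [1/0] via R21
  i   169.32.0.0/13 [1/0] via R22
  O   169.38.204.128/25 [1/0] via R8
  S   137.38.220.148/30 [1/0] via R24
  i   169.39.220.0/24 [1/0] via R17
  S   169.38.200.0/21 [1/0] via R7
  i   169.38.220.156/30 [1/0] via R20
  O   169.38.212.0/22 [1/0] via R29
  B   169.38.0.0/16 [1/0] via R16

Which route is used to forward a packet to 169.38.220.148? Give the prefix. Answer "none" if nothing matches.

Entries matching 169.38.220.148:
  169.0.0.0/10 (169.0.0.0 - 169.63.255.255)
  169.32.0.0/13 (169.32.0.0 - 169.39.255.255)
  169.38.0.0/16 (169.38.0.0 - 169.38.255.255)
  169.38.128.0/17 (169.38.128.0 - 169.38.255.255)
Most specific is 169.38.128.0/17.

169.38.128.0/17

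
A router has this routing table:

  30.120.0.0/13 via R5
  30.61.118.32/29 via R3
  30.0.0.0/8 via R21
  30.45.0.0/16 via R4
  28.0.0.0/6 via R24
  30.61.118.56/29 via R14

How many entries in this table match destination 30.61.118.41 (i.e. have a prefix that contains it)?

Prefixes containing 30.61.118.41:
  28.0.0.0/6 (28.0.0.0 - 31.255.255.255)
  30.0.0.0/8 (30.0.0.0 - 30.255.255.255)
Total matching entries: 2.

2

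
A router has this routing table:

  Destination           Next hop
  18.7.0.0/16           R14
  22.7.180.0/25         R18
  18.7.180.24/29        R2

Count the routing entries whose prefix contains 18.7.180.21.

1

Prefixes containing 18.7.180.21:
  18.7.0.0/16 (18.7.0.0 - 18.7.255.255)
Total matching entries: 1.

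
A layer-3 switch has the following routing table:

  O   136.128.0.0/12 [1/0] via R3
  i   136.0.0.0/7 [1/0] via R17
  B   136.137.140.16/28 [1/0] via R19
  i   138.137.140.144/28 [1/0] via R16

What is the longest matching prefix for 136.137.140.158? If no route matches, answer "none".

136.128.0.0/12

Entries matching 136.137.140.158:
  136.0.0.0/7 (136.0.0.0 - 137.255.255.255)
  136.128.0.0/12 (136.128.0.0 - 136.143.255.255)
Most specific is 136.128.0.0/12.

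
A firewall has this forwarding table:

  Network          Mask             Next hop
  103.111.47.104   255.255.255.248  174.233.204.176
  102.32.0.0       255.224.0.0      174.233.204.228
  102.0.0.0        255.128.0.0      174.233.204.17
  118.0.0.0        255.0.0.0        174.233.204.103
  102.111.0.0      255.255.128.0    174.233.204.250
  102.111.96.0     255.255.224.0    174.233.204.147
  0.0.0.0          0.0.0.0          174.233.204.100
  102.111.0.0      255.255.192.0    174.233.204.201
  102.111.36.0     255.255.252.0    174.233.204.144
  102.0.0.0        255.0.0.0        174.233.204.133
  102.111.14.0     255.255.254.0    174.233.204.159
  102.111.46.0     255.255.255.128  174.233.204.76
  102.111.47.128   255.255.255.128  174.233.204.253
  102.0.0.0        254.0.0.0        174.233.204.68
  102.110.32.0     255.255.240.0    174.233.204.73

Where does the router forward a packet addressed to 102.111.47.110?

174.233.204.201

Routes whose prefix contains 102.111.47.110:
  0.0.0.0/0 (default, matches everything) -> 174.233.204.100
  102.0.0.0/7 (102.0.0.0 - 103.255.255.255) -> 174.233.204.68
  102.0.0.0/8 (102.0.0.0 - 102.255.255.255) -> 174.233.204.133
  102.0.0.0/9 (102.0.0.0 - 102.127.255.255) -> 174.233.204.17
  102.111.0.0/17 (102.111.0.0 - 102.111.127.255) -> 174.233.204.250
  102.111.0.0/18 (102.111.0.0 - 102.111.63.255) -> 174.233.204.201
More-specific entries that do NOT match:
  103.111.47.104/29 (103.111.47.104 - 103.111.47.111) does not contain 102.111.47.110
  102.111.46.0/25 (102.111.46.0 - 102.111.46.127) does not contain 102.111.47.110
  102.111.47.128/25 (102.111.47.128 - 102.111.47.255) does not contain 102.111.47.110
  102.111.14.0/23 (102.111.14.0 - 102.111.15.255) does not contain 102.111.47.110
  102.111.36.0/22 (102.111.36.0 - 102.111.39.255) does not contain 102.111.47.110
  102.110.32.0/20 (102.110.32.0 - 102.110.47.255) does not contain 102.111.47.110
  102.111.96.0/19 (102.111.96.0 - 102.111.127.255) does not contain 102.111.47.110
Longest matching prefix is /18 -> next hop 174.233.204.201.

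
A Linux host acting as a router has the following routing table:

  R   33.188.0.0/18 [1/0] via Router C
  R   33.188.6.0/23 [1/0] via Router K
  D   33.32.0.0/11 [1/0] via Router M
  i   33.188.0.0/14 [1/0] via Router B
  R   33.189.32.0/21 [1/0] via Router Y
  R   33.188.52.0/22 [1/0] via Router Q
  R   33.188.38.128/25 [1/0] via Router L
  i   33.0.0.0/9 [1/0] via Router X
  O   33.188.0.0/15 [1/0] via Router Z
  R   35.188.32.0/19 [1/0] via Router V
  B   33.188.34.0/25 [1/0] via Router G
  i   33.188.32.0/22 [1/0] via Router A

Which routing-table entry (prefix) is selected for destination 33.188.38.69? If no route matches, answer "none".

Entries matching 33.188.38.69:
  33.188.0.0/14 (33.188.0.0 - 33.191.255.255)
  33.188.0.0/15 (33.188.0.0 - 33.189.255.255)
  33.188.0.0/18 (33.188.0.0 - 33.188.63.255)
Most specific is 33.188.0.0/18.

33.188.0.0/18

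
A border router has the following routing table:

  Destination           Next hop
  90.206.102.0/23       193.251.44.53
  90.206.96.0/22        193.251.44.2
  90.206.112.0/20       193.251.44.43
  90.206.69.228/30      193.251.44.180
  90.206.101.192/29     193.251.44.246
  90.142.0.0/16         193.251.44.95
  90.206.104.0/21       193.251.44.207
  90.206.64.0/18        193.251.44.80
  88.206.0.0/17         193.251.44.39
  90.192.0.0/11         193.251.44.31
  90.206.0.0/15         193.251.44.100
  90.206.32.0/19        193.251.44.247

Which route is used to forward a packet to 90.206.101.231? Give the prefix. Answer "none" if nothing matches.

Entries matching 90.206.101.231:
  90.192.0.0/11 (90.192.0.0 - 90.223.255.255)
  90.206.0.0/15 (90.206.0.0 - 90.207.255.255)
  90.206.64.0/18 (90.206.64.0 - 90.206.127.255)
Most specific is 90.206.64.0/18.

90.206.64.0/18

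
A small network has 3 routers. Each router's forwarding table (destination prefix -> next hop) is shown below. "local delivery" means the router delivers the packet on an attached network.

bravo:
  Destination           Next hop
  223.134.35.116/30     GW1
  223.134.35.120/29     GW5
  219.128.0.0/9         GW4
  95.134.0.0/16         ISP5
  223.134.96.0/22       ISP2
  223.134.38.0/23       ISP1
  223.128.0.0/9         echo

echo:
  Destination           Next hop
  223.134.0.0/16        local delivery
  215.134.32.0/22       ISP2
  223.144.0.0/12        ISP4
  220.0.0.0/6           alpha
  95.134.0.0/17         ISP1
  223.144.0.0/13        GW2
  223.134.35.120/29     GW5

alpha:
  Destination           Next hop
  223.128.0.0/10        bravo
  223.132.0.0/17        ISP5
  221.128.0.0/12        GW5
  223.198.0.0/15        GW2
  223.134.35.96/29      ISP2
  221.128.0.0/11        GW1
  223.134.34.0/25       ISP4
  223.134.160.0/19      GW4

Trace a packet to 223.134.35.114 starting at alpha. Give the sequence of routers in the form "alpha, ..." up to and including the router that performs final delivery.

At alpha: longest match for 223.134.35.114 is 223.128.0.0/10 -> bravo
At bravo: longest match for 223.134.35.114 is 223.128.0.0/9 -> echo
At echo: longest match for 223.134.35.114 is 223.134.0.0/16 -> local delivery

alpha, bravo, echo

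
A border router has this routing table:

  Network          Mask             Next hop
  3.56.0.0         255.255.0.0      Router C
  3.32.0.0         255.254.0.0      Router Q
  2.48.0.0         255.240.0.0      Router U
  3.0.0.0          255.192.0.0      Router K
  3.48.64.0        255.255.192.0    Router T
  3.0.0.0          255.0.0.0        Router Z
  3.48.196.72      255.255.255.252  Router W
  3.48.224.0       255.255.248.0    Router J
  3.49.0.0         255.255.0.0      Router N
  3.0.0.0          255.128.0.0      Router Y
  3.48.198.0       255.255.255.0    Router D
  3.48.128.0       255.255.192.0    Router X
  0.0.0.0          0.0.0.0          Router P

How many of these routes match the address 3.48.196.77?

4

Prefixes containing 3.48.196.77:
  0.0.0.0/0 (default, matches everything)
  3.0.0.0/8 (3.0.0.0 - 3.255.255.255)
  3.0.0.0/9 (3.0.0.0 - 3.127.255.255)
  3.0.0.0/10 (3.0.0.0 - 3.63.255.255)
Total matching entries: 4.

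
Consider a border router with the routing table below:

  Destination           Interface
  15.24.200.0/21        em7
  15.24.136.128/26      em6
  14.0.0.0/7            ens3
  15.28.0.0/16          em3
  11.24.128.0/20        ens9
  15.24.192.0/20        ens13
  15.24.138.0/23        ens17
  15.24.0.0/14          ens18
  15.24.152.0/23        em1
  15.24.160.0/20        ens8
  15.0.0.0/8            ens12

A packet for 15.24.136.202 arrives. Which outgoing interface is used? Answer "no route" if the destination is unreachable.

ens18

Routes whose prefix contains 15.24.136.202:
  14.0.0.0/7 (14.0.0.0 - 15.255.255.255) -> ens3
  15.0.0.0/8 (15.0.0.0 - 15.255.255.255) -> ens12
  15.24.0.0/14 (15.24.0.0 - 15.27.255.255) -> ens18
More-specific entries that do NOT match:
  15.24.136.128/26 (15.24.136.128 - 15.24.136.191) does not contain 15.24.136.202
  15.24.138.0/23 (15.24.138.0 - 15.24.139.255) does not contain 15.24.136.202
  15.24.152.0/23 (15.24.152.0 - 15.24.153.255) does not contain 15.24.136.202
  15.24.200.0/21 (15.24.200.0 - 15.24.207.255) does not contain 15.24.136.202
  11.24.128.0/20 (11.24.128.0 - 11.24.143.255) does not contain 15.24.136.202
  15.24.192.0/20 (15.24.192.0 - 15.24.207.255) does not contain 15.24.136.202
  15.24.160.0/20 (15.24.160.0 - 15.24.175.255) does not contain 15.24.136.202
  15.28.0.0/16 (15.28.0.0 - 15.28.255.255) does not contain 15.24.136.202
Longest matching prefix is /14 -> interface ens18.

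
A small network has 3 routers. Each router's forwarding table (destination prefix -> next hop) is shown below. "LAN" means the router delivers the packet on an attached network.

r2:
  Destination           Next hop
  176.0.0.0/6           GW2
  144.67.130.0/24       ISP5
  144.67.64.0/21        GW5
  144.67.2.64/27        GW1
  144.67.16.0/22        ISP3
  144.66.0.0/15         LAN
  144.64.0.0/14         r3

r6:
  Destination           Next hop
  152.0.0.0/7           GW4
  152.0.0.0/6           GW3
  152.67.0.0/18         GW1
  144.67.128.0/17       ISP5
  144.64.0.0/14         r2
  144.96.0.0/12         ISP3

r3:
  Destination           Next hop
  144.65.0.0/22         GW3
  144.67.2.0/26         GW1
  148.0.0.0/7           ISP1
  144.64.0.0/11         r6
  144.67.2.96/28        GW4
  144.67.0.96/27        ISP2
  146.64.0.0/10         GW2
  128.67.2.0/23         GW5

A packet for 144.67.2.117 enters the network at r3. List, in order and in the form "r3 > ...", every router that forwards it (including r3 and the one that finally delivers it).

r3 > r6 > r2

At r3: longest match for 144.67.2.117 is 144.64.0.0/11 -> r6
At r6: longest match for 144.67.2.117 is 144.64.0.0/14 -> r2
At r2: longest match for 144.67.2.117 is 144.66.0.0/15 -> LAN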